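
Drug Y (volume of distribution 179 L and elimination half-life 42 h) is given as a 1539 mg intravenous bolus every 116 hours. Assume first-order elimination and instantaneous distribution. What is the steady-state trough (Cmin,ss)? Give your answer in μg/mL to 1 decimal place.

τ/t½ = 116/42 ≈ 2.7619, so fraction remaining f = (1/2)^(116/42) ≈ 0.1474.
At steady state, accumulation factor R = 1/(1 − e^(−kτ)) ≈ 1.1729.
Each bolus raises the concentration by D/Vd = 1539/179 ≈ 8.598 μg/mL.
Cmax,ss = C₀/(1 − f) ≈ 8.598/0.8526 ≈ 10.084 μg/mL.
Steady-state trough Cmin,ss = Cmax,ss·f ≈ 10.084 × 0.1474 ≈ 1.486 μg/mL.

1.5 μg/mL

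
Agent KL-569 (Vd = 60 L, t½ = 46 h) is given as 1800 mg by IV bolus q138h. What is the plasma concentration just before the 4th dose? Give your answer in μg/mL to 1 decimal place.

4.3 μg/mL

f = (1/2)^(τ/t½) = (1/2)^(138/46) ≈ 0.1250.
C₀ = D/Vd = 1800/60 ≈ 30.000 μg/mL.
Before the 4th dose, 3 doses have been given. Superposition: Cmin = C₀·(f + f² + … + f^3).
≈ 30.000 × (0.1250 + 0.0156 + 0.0020) ≈ 30.000 × 0.1426 ≈ 4.278 μg/mL.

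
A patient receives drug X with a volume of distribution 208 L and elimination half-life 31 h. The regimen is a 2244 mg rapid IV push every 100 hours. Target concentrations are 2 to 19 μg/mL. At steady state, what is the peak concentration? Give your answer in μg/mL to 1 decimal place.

12.1 μg/mL

τ/t½ = 100/31 ≈ 3.2258, so fraction remaining f = (1/2)^(100/31) ≈ 0.1069.
At steady state, accumulation factor R = 1/(1 − e^(−kτ)) ≈ 1.1197.
Single-dose peak C₀ = D/Vd = 2244/208 ≈ 10.788 μg/mL.
Steady-state peak Cmax,ss = C₀·R ≈ 10.788 × 1.1197 ≈ 12.079 μg/mL.
Peak 12.1 μg/mL vs MTC 19 μg/mL: below toxic threshold.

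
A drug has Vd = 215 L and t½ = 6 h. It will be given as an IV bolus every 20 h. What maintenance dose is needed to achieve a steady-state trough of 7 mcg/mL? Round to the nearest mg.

τ/t½ = 20/6 ≈ 3.3333, so f = (1/2)^(20/6) ≈ 0.099213.
Cmin,ss = (D/Vd)·f/(1−f), so D = Cmin,ss·Vd·(1−f)/f.
D = 7 × 215 × (1−f)/f ≈ 7 × 215 × 9.07932 ≈ 13664.38 mg.

13664 mg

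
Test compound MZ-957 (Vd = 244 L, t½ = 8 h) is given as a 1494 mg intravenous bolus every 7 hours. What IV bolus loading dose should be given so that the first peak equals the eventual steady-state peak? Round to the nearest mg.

3285 mg

f = (1/2)^(7/8) ≈ 0.545254; accumulation ratio R = 1/(1−f) ≈ 2.19903.
Loading dose to hit Cmax,ss on first dose: D_load = D_maint·R ≈ 1494 × 2.19903 ≈ 3285.35 mg.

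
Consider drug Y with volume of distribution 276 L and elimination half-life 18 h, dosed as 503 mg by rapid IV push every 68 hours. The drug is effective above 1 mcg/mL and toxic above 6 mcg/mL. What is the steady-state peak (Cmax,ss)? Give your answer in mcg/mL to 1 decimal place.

Over one 68-h interval, 68/18 ≈ 3.7778 half-lives elapse, leaving f ≈ 0.0729 of each dose.
Accumulation ratio R = 1/(1 − f) ≈ 1/0.9271 ≈ 1.0786.
Single-dose peak C₀ = D/Vd = 503/276 ≈ 1.822 mcg/mL.
Steady-state peak Cmax,ss = C₀·R ≈ 1.822 × 1.0786 ≈ 1.965 mcg/mL.
Peak 2.0 mcg/mL vs MTC 6 mcg/mL: below toxic threshold.

2.0 mcg/mL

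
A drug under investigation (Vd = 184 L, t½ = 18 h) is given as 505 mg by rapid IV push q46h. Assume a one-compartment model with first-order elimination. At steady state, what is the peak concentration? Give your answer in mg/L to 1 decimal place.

Over one 46-h interval, 46/18 ≈ 2.5556 half-lives elapse, leaving f ≈ 0.1701 of each dose.
Accumulation ratio R = 1/(1 − f) ≈ 1/0.8299 ≈ 1.2050.
Each bolus raises the concentration by D/Vd = 505/184 ≈ 2.745 mg/L.
Steady-state peak Cmax,ss = C₀·R ≈ 2.745 × 1.2050 ≈ 3.308 mg/L.

3.3 mg/L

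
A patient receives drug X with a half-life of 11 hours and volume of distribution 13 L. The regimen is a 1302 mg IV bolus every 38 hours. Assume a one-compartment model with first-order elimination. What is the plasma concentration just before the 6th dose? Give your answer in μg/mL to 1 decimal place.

10.1 μg/mL

f = (1/2)^(τ/t½) = (1/2)^(38/11) ≈ 0.0912.
C₀ = D/Vd = 1302/13 ≈ 100.154 μg/mL.
Before the 6th dose, 5 doses have been given. Superposition: Cmin = C₀·(f + f² + … + f^5).
≈ 100.154 × (0.0912 + 0.0083 + 0.0008 + 0.0001 + 0.0000) ≈ 100.154 × 0.1004 ≈ 10.055 μg/mL.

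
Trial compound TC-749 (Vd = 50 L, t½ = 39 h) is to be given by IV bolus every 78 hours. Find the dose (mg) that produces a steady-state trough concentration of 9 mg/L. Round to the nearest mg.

1350 mg

τ/t½ = 78/39 ≈ 2, so f = (1/2)^(78/39) ≈ 0.250000.
Cmin,ss = (D/Vd)·f/(1−f), so D = Cmin,ss·Vd·(1−f)/f.
D = 9 × 50 × (1−f)/f ≈ 9 × 50 × 3.00000 ≈ 1350.00 mg.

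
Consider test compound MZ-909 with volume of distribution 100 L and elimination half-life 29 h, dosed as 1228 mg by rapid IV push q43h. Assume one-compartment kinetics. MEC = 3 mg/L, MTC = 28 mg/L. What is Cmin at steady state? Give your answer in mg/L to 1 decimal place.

6.8 mg/L

τ/t½ = 43/29 ≈ 1.4828, so fraction remaining f = (1/2)^(43/29) ≈ 0.3578.
Accumulation ratio R = 1/(1 − f) ≈ 1/0.6422 ≈ 1.5571.
Each bolus raises the concentration by D/Vd = 1228/100 ≈ 12.280 mg/L.
Cmax,ss = C₀/(1 − f) ≈ 12.280/0.6422 ≈ 19.122 mg/L.
Steady-state trough Cmin,ss = Cmax,ss·f ≈ 19.122 × 0.3578 ≈ 6.842 mg/L.
Trough 6.8 mg/L vs MEC 3 mg/L: adequate.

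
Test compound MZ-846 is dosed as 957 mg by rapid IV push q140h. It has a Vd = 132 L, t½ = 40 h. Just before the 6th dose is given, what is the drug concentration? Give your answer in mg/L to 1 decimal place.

f = (1/2)^(τ/t½) = (1/2)^(140/40) ≈ 0.0884.
C₀ = D/Vd = 957/132 ≈ 7.250 mg/L.
Before the 6th dose, 5 doses have been given. Superposition: Cmin = C₀·(f + f² + … + f^5).
≈ 7.250 × (0.0884 + 0.0078 + 0.0007 + 0.0001 + 0.0000) ≈ 7.250 × 0.0970 ≈ 0.703 mg/L.

0.7 mg/L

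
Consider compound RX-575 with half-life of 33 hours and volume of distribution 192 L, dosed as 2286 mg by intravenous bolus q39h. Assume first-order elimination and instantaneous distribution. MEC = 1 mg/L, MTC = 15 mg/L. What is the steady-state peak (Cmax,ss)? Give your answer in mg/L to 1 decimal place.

21.3 mg/L

τ/t½ = 39/33 ≈ 1.1818, so fraction remaining f = (1/2)^(39/33) ≈ 0.4408.
At steady state, accumulation factor R = 1/(1 − e^(−kτ)) ≈ 1.7883.
Single-dose peak C₀ = D/Vd = 2286/192 ≈ 11.906 mg/L.
Cmax,ss = C₀/(1 − f) ≈ 11.906/0.5592 ≈ 21.291 mg/L.
Peak 21.3 mg/L vs MTC 15 mg/L: exceeds toxic threshold.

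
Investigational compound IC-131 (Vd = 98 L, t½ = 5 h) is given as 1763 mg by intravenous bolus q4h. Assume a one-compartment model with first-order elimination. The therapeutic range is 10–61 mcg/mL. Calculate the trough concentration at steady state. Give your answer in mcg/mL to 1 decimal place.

24.3 mcg/mL

τ/t½ = 4/5 ≈ 0.8, so fraction remaining f = (1/2)^(4/5) ≈ 0.5743.
Accumulation ratio R = 1/(1 − f) ≈ 1/0.4257 ≈ 2.3491.
Single-dose peak C₀ = D/Vd = 1763/98 ≈ 17.990 mcg/mL.
Steady-state peak Cmax,ss = C₀·R ≈ 17.990 × 2.3491 ≈ 42.260 mcg/mL.
Steady-state trough Cmin,ss = Cmax,ss·f ≈ 42.260 × 0.5743 ≈ 24.270 mcg/mL.
Trough 24.3 mcg/mL vs MEC 10 mcg/mL: adequate.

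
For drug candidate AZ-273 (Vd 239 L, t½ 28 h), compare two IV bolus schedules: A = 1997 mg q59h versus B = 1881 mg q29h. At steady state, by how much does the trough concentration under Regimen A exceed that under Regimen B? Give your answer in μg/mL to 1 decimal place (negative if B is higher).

Regimen A: f = (1/2)^(59/28) ≈ 0.2321; Cmin,ss = (1997/239)·f/(1−f) ≈ 2.526 μg/mL.
Regimen B: f = (1/2)^(29/28) ≈ 0.4878; Cmin,ss = (1881/239)·f/(1−f) ≈ 7.495 μg/mL.
Difference ≈ 2.526 − 7.495 ≈ -4.969 μg/mL.

-5.0 μg/mL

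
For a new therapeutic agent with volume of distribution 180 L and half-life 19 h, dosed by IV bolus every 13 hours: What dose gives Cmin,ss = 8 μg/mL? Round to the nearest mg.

874 mg

τ/t½ = 13/19 ≈ 0.68421, so f = (1/2)^(13/19) ≈ 0.622346.
Cmin,ss = (D/Vd)·f/(1−f), so D = Cmin,ss·Vd·(1−f)/f.
D = 8 × 180 × (1−f)/f ≈ 8 × 180 × 0.60682 ≈ 873.82 mg.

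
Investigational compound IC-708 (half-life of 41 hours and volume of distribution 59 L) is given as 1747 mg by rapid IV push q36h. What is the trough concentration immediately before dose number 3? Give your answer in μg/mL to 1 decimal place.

f = (1/2)^(τ/t½) = (1/2)^(36/41) ≈ 0.5441.
C₀ = D/Vd = 1747/59 ≈ 29.610 μg/mL.
Before the 3rd dose, 2 doses have been given. Superposition: Cmin = C₀·(f + f²).
≈ 29.610 × (0.5441 + 0.2960) ≈ 29.610 × 0.8401 ≈ 24.875 μg/mL.

24.9 μg/mL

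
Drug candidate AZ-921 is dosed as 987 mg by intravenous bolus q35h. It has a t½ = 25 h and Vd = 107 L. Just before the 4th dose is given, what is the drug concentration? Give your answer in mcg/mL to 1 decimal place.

f = (1/2)^(τ/t½) = (1/2)^(35/25) ≈ 0.3789.
C₀ = D/Vd = 987/107 ≈ 9.224 mcg/mL.
Before the 4th dose, 3 doses have been given. Superposition: Cmin = C₀·(f + f² + … + f^3).
≈ 9.224 × (0.3789 + 0.1436 + 0.0544) ≈ 9.224 × 0.5769 ≈ 5.321 mcg/mL.

5.3 mcg/mL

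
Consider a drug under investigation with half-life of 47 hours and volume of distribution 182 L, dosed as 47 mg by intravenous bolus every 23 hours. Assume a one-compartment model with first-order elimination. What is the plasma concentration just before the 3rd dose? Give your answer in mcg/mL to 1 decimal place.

f = (1/2)^(τ/t½) = (1/2)^(23/47) ≈ 0.7123.
C₀ = D/Vd = 47/182 ≈ 0.258 mcg/mL.
Before the 3rd dose, 2 doses have been given. Superposition: Cmin = C₀·(f + f²).
≈ 0.258 × (0.7123 + 0.5074) ≈ 0.258 × 1.2197 ≈ 0.315 mcg/mL.

0.3 mcg/mL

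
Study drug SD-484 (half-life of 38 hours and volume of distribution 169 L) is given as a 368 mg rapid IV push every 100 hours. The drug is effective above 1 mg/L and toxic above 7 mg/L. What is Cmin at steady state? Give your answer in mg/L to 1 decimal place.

k = ln2/t½ = ln2/38 ≈ 0.018241 h⁻¹; fraction remaining f = e^(−kτ) = e^(−0.018241×100) ≈ 0.1614.
Each bolus raises the concentration by D/Vd = 368/169 ≈ 2.178 mg/L.
Steady-state trough Cmin,ss = C₀·f/(1−f) ≈ 2.178 × 0.1614/0.8386 ≈ 0.419 mg/L.
Trough 0.4 mg/L vs MEC 1 mg/L: subtherapeutic.

0.4 mg/L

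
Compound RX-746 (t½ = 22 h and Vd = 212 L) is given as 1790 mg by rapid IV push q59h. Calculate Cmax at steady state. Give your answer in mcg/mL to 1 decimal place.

10.0 mcg/mL

k = ln2/t½ = ln2/22 ≈ 0.031507 h⁻¹; fraction remaining f = e^(−kτ) = e^(−0.031507×59) ≈ 0.1558.
Accumulation ratio R = 1/(1 − f) ≈ 1/0.8442 ≈ 1.1846.
Each bolus raises the concentration by D/Vd = 1790/212 ≈ 8.443 mcg/mL.
Steady-state peak Cmax,ss = C₀·R ≈ 8.443 × 1.1846 ≈ 10.002 mcg/mL.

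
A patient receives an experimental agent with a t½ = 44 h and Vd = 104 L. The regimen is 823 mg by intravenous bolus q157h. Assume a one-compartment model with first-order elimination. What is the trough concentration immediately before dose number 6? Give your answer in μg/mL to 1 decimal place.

f = (1/2)^(τ/t½) = (1/2)^(157/44) ≈ 0.0843.
C₀ = D/Vd = 823/104 ≈ 7.913 μg/mL.
Before the 6th dose, 5 doses have been given. Superposition: Cmin = C₀·(f + f² + … + f^5).
≈ 7.913 × (0.0843 + 0.0071 + 0.0006 + 0.0001 + 0.0000) ≈ 7.913 × 0.0921 ≈ 0.729 μg/mL.

0.7 μg/mL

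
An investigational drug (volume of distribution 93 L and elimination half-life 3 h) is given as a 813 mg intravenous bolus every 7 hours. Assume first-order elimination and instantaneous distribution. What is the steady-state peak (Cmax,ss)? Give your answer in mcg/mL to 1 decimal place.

Over one 7-h interval, 7/3 ≈ 2.3333 half-lives elapse, leaving f ≈ 0.1984 of each dose.
At steady state, accumulation factor R = 1/(1 − e^(−kτ)) ≈ 1.2475.
Single-dose peak C₀ = D/Vd = 813/93 ≈ 8.742 mcg/mL.
Steady-state peak Cmax,ss = C₀·R ≈ 8.742 × 1.2475 ≈ 10.906 mcg/mL.

10.9 mcg/mL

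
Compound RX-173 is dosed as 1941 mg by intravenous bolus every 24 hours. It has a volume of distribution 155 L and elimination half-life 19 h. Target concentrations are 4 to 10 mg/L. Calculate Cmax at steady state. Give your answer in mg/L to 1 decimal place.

21.5 mg/L

τ/t½ = 24/19 ≈ 1.2632, so fraction remaining f = (1/2)^(24/19) ≈ 0.4166.
Accumulation ratio R = 1/(1 − f) ≈ 1/0.5834 ≈ 1.7141.
Single-dose peak C₀ = D/Vd = 1941/155 ≈ 12.523 mg/L.
Steady-state peak Cmax,ss = C₀·R ≈ 12.523 × 1.7141 ≈ 21.466 mg/L.
Peak 21.5 mg/L vs MTC 10 mg/L: exceeds toxic threshold.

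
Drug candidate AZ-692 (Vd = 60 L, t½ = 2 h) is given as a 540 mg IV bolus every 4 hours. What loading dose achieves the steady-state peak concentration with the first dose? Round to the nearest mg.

f = (1/2)^(4/2) ≈ 0.250000; accumulation ratio R = 1/(1−f) ≈ 1.33333.
Loading dose to hit Cmax,ss on first dose: D_load = D_maint·R ≈ 540 × 1.33333 ≈ 720.00 mg.

720 mg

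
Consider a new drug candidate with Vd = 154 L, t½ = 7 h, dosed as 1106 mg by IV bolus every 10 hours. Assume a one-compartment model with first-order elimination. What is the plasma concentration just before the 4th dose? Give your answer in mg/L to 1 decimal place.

4.0 mg/L

f = (1/2)^(τ/t½) = (1/2)^(10/7) ≈ 0.3715.
C₀ = D/Vd = 1106/154 ≈ 7.182 mg/L.
Before the 4th dose, 3 doses have been given. Superposition: Cmin = C₀·(f + f² + … + f^3).
≈ 7.182 × (0.3715 + 0.1380 + 0.0513) ≈ 7.182 × 0.5608 ≈ 4.028 mg/L.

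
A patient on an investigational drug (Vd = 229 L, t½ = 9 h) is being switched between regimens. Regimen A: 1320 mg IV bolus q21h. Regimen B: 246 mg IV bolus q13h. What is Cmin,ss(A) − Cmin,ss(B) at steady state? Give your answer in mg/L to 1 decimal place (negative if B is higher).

0.8 mg/L

Regimen A: f = (1/2)^(21/9) ≈ 0.1984; Cmin,ss = (1320/229)·f/(1−f) ≈ 1.427 mg/L.
Regimen B: f = (1/2)^(13/9) ≈ 0.3674; Cmin,ss = (246/229)·f/(1−f) ≈ 0.624 mg/L.
Difference ≈ 1.427 − 0.624 ≈ 0.803 mg/L.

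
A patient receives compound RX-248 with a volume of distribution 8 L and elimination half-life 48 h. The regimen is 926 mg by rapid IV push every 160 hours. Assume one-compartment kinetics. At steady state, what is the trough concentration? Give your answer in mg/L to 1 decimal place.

12.7 mg/L

k = ln2/t½ = ln2/48 ≈ 0.014441 h⁻¹; fraction remaining f = e^(−kτ) = e^(−0.014441×160) ≈ 0.0992.
At steady state, accumulation factor R = 1/(1 − e^(−kτ)) ≈ 1.1101.
Single-dose peak C₀ = D/Vd = 926/8 ≈ 115.750 mg/L.
Steady-state peak Cmax,ss = C₀·R ≈ 115.750 × 1.1101 ≈ 128.494 mg/L.
Steady-state trough Cmin,ss = Cmax,ss·f ≈ 128.494 × 0.0992 ≈ 12.747 mg/L.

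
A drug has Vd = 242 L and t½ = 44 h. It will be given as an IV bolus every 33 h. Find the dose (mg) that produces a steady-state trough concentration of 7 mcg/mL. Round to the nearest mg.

1155 mg

τ/t½ = 33/44 ≈ 0.75, so f = (1/2)^(33/44) ≈ 0.594604.
Cmin,ss = (D/Vd)·f/(1−f), so D = Cmin,ss·Vd·(1−f)/f.
D = 7 × 242 × (1−f)/f ≈ 7 × 242 × 0.68179 ≈ 1154.95 mg.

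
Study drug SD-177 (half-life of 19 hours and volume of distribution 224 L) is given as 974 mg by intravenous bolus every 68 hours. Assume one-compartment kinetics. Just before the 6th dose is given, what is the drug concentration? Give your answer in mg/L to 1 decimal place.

0.4 mg/L

f = (1/2)^(τ/t½) = (1/2)^(68/19) ≈ 0.0837.
C₀ = D/Vd = 974/224 ≈ 4.348 mg/L.
Before the 6th dose, 5 doses have been given. Superposition: Cmin = C₀·(f + f² + … + f^5).
≈ 4.348 × (0.0837 + 0.0070 + 0.0006 + 0.0000 + 0.0000) ≈ 4.348 × 0.0913 ≈ 0.397 mg/L.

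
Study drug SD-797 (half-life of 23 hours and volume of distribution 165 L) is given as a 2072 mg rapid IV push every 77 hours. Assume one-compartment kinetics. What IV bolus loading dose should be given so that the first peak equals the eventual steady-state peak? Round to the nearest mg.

2298 mg

f = (1/2)^(77/23) ≈ 0.098221; accumulation ratio R = 1/(1−f) ≈ 1.10892.
Loading dose to hit Cmax,ss on first dose: D_load = D_maint·R ≈ 2072 × 1.10892 ≈ 2297.68 mg.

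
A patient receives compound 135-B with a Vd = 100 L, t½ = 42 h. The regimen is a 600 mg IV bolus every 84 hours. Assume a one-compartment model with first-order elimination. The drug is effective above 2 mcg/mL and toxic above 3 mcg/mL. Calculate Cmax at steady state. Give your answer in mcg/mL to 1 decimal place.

The dosing interval is 2 half-lives, so f = 2^(−2) = 0.25.
At steady state, R = 1/(1 − 0.25) = 4/3.
Single-dose peak C₀ = D/Vd = 600/100 = 6 mcg/mL.
Steady-state peak Cmax,ss = C₀·R = 6 × 4/3 ≈ 8.000 mcg/mL.
Peak 8.0 mcg/mL vs MTC 3 mcg/mL: exceeds toxic threshold.

8.0 mcg/mL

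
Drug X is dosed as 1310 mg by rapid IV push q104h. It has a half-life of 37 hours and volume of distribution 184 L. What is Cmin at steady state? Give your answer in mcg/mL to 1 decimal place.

1.2 mcg/mL

τ/t½ = 104/37 ≈ 2.8108, so fraction remaining f = (1/2)^(104/37) ≈ 0.1425.
Accumulation ratio R = 1/(1 − f) ≈ 1/0.8575 ≈ 1.1662.
Single-dose peak C₀ = D/Vd = 1310/184 ≈ 7.120 mcg/mL.
Steady-state peak Cmax,ss = C₀·R ≈ 7.120 × 1.1662 ≈ 8.303 mcg/mL.
Steady-state trough Cmin,ss = Cmax,ss·f ≈ 8.303 × 0.1425 ≈ 1.183 mcg/mL.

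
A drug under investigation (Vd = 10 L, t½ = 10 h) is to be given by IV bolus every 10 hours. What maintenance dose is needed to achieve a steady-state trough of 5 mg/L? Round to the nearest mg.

50 mg

τ/t½ = 10/10 ≈ 1, so f = (1/2)^(10/10) ≈ 0.500000.
Cmin,ss = (D/Vd)·f/(1−f), so D = Cmin,ss·Vd·(1−f)/f.
D = 5 × 10 × (1−f)/f ≈ 5 × 10 × 1.00000 ≈ 50.00 mg.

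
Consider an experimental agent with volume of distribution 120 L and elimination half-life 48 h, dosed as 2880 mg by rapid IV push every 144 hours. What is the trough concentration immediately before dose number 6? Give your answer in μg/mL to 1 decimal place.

3.4 μg/mL

f = (1/2)^(τ/t½) = (1/2)^(144/48) ≈ 0.1250.
C₀ = D/Vd = 2880/120 ≈ 24.000 μg/mL.
Before the 6th dose, 5 doses have been given. Superposition: Cmin = C₀·(f + f² + … + f^5).
≈ 24.000 × (0.1250 + 0.0156 + 0.0020 + 0.0002 + 0.0000) ≈ 24.000 × 0.1428 ≈ 3.427 μg/mL.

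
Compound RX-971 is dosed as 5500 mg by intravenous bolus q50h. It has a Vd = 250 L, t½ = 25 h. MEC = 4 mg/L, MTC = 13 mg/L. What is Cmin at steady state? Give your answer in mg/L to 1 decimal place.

7.3 mg/L

The dosing interval is 2 half-lives, so f = 2^(−2) = 0.25.
Accumulation ratio R = 1/(1 − f) = 1/0.75 = 4/3.
Single-dose peak C₀ = D/Vd = 5500/250 = 22 mg/L.
Steady-state peak Cmax,ss = C₀·R = 22 × 4/3 ≈ 29.333 mg/L.
Steady-state trough Cmin,ss = Cmax,ss·f ≈ 29.333 × 0.25 ≈ 7.333 mg/L.
Trough 7.3 mg/L vs MEC 4 mg/L: adequate.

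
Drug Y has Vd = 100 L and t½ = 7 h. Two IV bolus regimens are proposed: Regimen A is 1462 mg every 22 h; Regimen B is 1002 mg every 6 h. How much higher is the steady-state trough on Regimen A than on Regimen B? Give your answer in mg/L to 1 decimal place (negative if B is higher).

-10.5 mg/L

Regimen A: f = (1/2)^(22/7) ≈ 0.1132; Cmin,ss = (1462/100)·f/(1−f) ≈ 1.866 mg/L.
Regimen B: f = (1/2)^(6/7) ≈ 0.5520; Cmin,ss = (1002/100)·f/(1−f) ≈ 12.346 mg/L.
Difference ≈ 1.866 − 12.346 ≈ -10.480 mg/L.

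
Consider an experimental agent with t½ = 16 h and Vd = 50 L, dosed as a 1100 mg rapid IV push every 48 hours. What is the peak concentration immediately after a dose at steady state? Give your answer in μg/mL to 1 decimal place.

τ = 48 h = 3 half-lives, so f = (1/2)^3 = 0.125.
At steady state, R = 1/(1 − 0.125) = 8/7.
Single-dose peak C₀ = D/Vd = 1100/50 = 22 μg/mL.
Steady-state peak Cmax,ss = C₀·R = 22 × 8/7 ≈ 25.143 μg/mL.

25.1 μg/mL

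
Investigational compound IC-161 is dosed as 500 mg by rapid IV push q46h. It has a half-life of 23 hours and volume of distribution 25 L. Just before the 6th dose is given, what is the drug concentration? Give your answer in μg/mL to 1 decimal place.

6.7 μg/mL

f = (1/2)^(τ/t½) = (1/2)^(46/23) ≈ 0.2500.
C₀ = D/Vd = 500/25 ≈ 20.000 μg/mL.
Before the 6th dose, 5 doses have been given. Superposition: Cmin = C₀·(f + f² + … + f^5).
≈ 20.000 × (0.2500 + 0.0625 + 0.0156 + 0.0039 + 0.0010) ≈ 20.000 × 0.3330 ≈ 6.660 μg/mL.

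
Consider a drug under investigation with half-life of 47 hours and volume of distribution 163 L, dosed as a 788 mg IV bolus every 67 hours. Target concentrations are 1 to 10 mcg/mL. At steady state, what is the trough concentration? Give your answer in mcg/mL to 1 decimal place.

τ/t½ = 67/47 ≈ 1.4255, so fraction remaining f = (1/2)^(67/47) ≈ 0.3723.
Accumulation ratio R = 1/(1 − f) ≈ 1/0.6277 ≈ 1.5931.
Each bolus raises the concentration by D/Vd = 788/163 ≈ 4.834 mcg/mL.
Cmax,ss = C₀/(1 − f) ≈ 4.834/0.6277 ≈ 7.701 mcg/mL.
Steady-state trough Cmin,ss = Cmax,ss·f ≈ 7.701 × 0.3723 ≈ 2.867 mcg/mL.
Trough 2.9 mcg/mL vs MEC 1 mcg/mL: adequate.

2.9 mcg/mL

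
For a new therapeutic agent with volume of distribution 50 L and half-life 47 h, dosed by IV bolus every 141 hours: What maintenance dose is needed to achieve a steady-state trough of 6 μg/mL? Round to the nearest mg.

τ/t½ = 141/47 ≈ 3, so f = (1/2)^(141/47) ≈ 0.125000.
Cmin,ss = (D/Vd)·f/(1−f), so D = Cmin,ss·Vd·(1−f)/f.
D = 6 × 50 × (1−f)/f ≈ 6 × 50 × 7.00000 ≈ 2100.00 mg.

2100 mg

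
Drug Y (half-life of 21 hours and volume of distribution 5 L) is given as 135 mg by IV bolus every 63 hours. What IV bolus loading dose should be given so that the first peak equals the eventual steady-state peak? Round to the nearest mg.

f = (1/2)^(63/21) ≈ 0.125000; accumulation ratio R = 1/(1−f) ≈ 1.14286.
Loading dose to hit Cmax,ss on first dose: D_load = D_maint·R ≈ 135 × 1.14286 ≈ 154.29 mg.

154 mg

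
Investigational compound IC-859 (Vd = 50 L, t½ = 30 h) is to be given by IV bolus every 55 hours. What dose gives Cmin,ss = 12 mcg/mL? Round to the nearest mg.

1538 mg

τ/t½ = 55/30 ≈ 1.8333, so f = (1/2)^(55/30) ≈ 0.280616.
Cmin,ss = (D/Vd)·f/(1−f), so D = Cmin,ss·Vd·(1−f)/f.
D = 12 × 50 × (1−f)/f ≈ 12 × 50 × 2.56359 ≈ 1538.15 mg.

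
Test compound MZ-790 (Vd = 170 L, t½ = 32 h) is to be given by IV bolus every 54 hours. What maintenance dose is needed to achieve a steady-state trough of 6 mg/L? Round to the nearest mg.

2265 mg

τ/t½ = 54/32 ≈ 1.6875, so f = (1/2)^(54/32) ≈ 0.310464.
Cmin,ss = (D/Vd)·f/(1−f), so D = Cmin,ss·Vd·(1−f)/f.
D = 6 × 170 × (1−f)/f ≈ 6 × 170 × 2.22099 ≈ 2265.41 mg.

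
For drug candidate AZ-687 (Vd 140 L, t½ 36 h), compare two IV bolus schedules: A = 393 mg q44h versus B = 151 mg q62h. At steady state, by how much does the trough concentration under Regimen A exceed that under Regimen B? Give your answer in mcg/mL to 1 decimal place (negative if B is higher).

1.6 mcg/mL

Regimen A: f = (1/2)^(44/36) ≈ 0.4286; Cmin,ss = (393/140)·f/(1−f) ≈ 2.106 mcg/mL.
Regimen B: f = (1/2)^(62/36) ≈ 0.3031; Cmin,ss = (151/140)·f/(1−f) ≈ 0.469 mcg/mL.
Difference ≈ 2.106 − 0.469 ≈ 1.637 mcg/mL.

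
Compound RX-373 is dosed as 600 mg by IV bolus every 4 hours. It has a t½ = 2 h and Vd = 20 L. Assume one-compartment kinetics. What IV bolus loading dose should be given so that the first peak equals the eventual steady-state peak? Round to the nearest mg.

800 mg

f = (1/2)^(4/2) ≈ 0.250000; accumulation ratio R = 1/(1−f) ≈ 1.33333.
Loading dose to hit Cmax,ss on first dose: D_load = D_maint·R ≈ 600 × 1.33333 ≈ 800.00 mg.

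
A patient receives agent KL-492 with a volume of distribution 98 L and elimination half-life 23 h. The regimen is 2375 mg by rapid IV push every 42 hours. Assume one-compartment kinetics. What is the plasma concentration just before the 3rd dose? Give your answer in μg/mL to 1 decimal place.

8.8 μg/mL

f = (1/2)^(τ/t½) = (1/2)^(42/23) ≈ 0.2820.
C₀ = D/Vd = 2375/98 ≈ 24.235 μg/mL.
Before the 3rd dose, 2 doses have been given. Superposition: Cmin = C₀·(f + f²).
≈ 24.235 × (0.2820 + 0.0795) ≈ 24.235 × 0.3615 ≈ 8.761 μg/mL.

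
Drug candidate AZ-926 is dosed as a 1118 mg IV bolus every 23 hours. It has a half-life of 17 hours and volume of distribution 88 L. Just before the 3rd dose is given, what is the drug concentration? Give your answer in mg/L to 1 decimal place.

6.9 mg/L

f = (1/2)^(τ/t½) = (1/2)^(23/17) ≈ 0.3915.
C₀ = D/Vd = 1118/88 ≈ 12.705 mg/L.
Before the 3rd dose, 2 doses have been given. Superposition: Cmin = C₀·(f + f²).
≈ 12.705 × (0.3915 + 0.1533) ≈ 12.705 × 0.5448 ≈ 6.922 mg/L.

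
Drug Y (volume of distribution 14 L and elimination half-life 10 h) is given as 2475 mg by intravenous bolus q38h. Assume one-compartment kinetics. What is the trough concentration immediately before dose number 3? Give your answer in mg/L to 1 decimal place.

f = (1/2)^(τ/t½) = (1/2)^(38/10) ≈ 0.0718.
C₀ = D/Vd = 2475/14 ≈ 176.786 mg/L.
Before the 3rd dose, 2 doses have been given. Superposition: Cmin = C₀·(f + f²).
≈ 176.786 × (0.0718 + 0.0052) ≈ 176.786 × 0.0770 ≈ 13.613 mg/L.

13.6 mg/L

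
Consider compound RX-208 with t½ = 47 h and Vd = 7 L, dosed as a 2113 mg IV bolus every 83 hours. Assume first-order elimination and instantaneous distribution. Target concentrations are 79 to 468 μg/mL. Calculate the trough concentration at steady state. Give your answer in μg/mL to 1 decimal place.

k = ln2/t½ = ln2/47 ≈ 0.014748 h⁻¹; fraction remaining f = e^(−kτ) = e^(−0.014748×83) ≈ 0.2940.
Single-dose peak C₀ = D/Vd = 2113/7 ≈ 301.857 μg/mL.
Steady-state trough Cmin,ss = C₀·f/(1−f) ≈ 301.857 × 0.2940/0.7060 ≈ 125.702 μg/mL.
Trough 125.7 μg/mL vs MEC 79 μg/mL: adequate.

125.7 μg/mL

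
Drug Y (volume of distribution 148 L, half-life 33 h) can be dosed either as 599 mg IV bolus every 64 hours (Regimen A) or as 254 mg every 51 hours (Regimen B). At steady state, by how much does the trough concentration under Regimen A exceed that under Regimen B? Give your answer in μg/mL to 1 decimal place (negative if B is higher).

Regimen A: f = (1/2)^(64/33) ≈ 0.2607; Cmin,ss = (599/148)·f/(1−f) ≈ 1.427 μg/mL.
Regimen B: f = (1/2)^(51/33) ≈ 0.3426; Cmin,ss = (254/148)·f/(1−f) ≈ 0.894 μg/mL.
Difference ≈ 1.427 − 0.894 ≈ 0.533 μg/mL.

0.5 μg/mL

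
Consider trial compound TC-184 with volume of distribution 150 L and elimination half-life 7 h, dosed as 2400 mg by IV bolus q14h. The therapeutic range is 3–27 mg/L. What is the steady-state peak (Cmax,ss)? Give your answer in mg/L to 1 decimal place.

The dosing interval is 2 half-lives, so f = 2^(−2) = 0.25.
At steady state, R = 1/(1 − 0.25) = 4/3.
Single-dose peak C₀ = D/Vd = 2400/150 = 16 mg/L.
Steady-state peak Cmax,ss = C₀·R = 16 × 4/3 ≈ 21.333 mg/L.
Peak 21.3 mg/L vs MTC 27 mg/L: below toxic threshold.

21.3 mg/L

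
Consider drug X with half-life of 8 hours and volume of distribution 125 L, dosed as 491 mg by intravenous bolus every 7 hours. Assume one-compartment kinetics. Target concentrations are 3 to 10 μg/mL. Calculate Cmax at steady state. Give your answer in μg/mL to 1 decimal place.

8.6 μg/mL

τ/t½ = 7/8 ≈ 0.875, so fraction remaining f = (1/2)^(7/8) ≈ 0.5453.
At steady state, accumulation factor R = 1/(1 − e^(−kτ)) ≈ 2.1993.
Single-dose peak C₀ = D/Vd = 491/125 ≈ 3.928 μg/mL.
Cmax,ss = C₀/(1 − f) ≈ 3.928/0.4547 ≈ 8.639 μg/mL.
Peak 8.6 μg/mL vs MTC 10 μg/mL: below toxic threshold.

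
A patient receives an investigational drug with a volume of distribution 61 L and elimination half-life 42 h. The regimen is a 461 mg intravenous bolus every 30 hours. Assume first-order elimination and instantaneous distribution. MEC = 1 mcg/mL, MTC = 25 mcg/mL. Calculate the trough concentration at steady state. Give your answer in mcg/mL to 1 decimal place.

τ/t½ = 30/42 ≈ 0.71429, so fraction remaining f = (1/2)^(30/42) ≈ 0.6095.
Each bolus raises the concentration by D/Vd = 461/61 ≈ 7.557 mcg/mL.
Steady-state trough Cmin,ss = C₀·f/(1−f) ≈ 7.557 × 0.6095/0.3905 ≈ 11.795 mcg/mL.
Trough 11.8 mcg/mL vs MEC 1 mcg/mL: adequate.

11.8 mcg/mL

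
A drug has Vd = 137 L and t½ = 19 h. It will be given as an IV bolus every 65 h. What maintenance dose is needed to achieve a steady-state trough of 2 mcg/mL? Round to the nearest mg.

2661 mg

τ/t½ = 65/19 ≈ 3.4211, so f = (1/2)^(65/19) ≈ 0.093360.
Cmin,ss = (D/Vd)·f/(1−f), so D = Cmin,ss·Vd·(1−f)/f.
D = 2 × 137 × (1−f)/f ≈ 2 × 137 × 9.71123 ≈ 2660.88 mg.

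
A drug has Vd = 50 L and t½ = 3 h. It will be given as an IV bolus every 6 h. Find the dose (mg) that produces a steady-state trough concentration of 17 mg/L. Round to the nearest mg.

2550 mg

τ/t½ = 6/3 ≈ 2, so f = (1/2)^(6/3) ≈ 0.250000.
Cmin,ss = (D/Vd)·f/(1−f), so D = Cmin,ss·Vd·(1−f)/f.
D = 17 × 50 × (1−f)/f ≈ 17 × 50 × 3.00000 ≈ 2550.00 mg.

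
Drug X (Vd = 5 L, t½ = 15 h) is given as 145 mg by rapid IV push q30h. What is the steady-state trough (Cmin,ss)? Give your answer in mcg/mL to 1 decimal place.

The dosing interval is 2 half-lives, so f = 2^(−2) = 0.25.
Accumulation ratio R = 1/(1 − f) = 1/0.75 = 4/3.
Single-dose peak C₀ = D/Vd = 145/5 = 29 mcg/mL.
Steady-state peak Cmax,ss = C₀·R = 29 × 4/3 ≈ 38.667 mcg/mL.
Steady-state trough Cmin,ss = Cmax,ss·f ≈ 38.667 × 0.25 ≈ 9.667 mcg/mL.

9.7 mcg/mL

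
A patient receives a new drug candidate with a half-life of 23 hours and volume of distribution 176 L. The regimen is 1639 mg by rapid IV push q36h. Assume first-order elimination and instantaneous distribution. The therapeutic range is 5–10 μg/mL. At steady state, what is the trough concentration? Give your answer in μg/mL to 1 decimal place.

4.8 μg/mL

Over one 36-h interval, 36/23 ≈ 1.5652 half-lives elapse, leaving f ≈ 0.3379 of each dose.
Single-dose peak C₀ = D/Vd = 1639/176 ≈ 9.312 μg/mL.
Steady-state trough Cmin,ss = C₀·f/(1−f) ≈ 9.312 × 0.3379/0.6621 ≈ 4.752 μg/mL.
Trough 4.8 μg/mL vs MEC 5 μg/mL: subtherapeutic.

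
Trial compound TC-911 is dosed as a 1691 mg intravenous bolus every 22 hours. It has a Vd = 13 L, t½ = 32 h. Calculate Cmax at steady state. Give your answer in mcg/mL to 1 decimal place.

343.1 mcg/mL

Over one 22-h interval, 22/32 ≈ 0.6875 half-lives elapse, leaving f ≈ 0.6209 of each dose.
At steady state, accumulation factor R = 1/(1 − e^(−kτ)) ≈ 2.6378.
Each bolus raises the concentration by D/Vd = 1691/13 ≈ 130.077 mcg/mL.
Steady-state peak Cmax,ss = C₀·R ≈ 130.077 × 2.6378 ≈ 343.117 mcg/mL.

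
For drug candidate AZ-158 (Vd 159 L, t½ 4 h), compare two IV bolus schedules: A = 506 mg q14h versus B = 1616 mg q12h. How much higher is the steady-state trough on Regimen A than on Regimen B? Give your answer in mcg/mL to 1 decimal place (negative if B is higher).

-1.1 mcg/mL

Regimen A: f = (1/2)^(14/4) ≈ 0.0884; Cmin,ss = (506/159)·f/(1−f) ≈ 0.309 mcg/mL.
Regimen B: f = (1/2)^(12/4) ≈ 0.1250; Cmin,ss = (1616/159)·f/(1−f) ≈ 1.452 mcg/mL.
Difference ≈ 0.309 − 1.452 ≈ -1.143 mcg/mL.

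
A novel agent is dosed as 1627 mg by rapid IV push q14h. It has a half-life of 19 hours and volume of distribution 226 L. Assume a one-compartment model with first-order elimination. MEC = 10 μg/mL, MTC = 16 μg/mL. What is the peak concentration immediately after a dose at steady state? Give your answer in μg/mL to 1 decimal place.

18.0 μg/mL

k = ln2/t½ = ln2/19 ≈ 0.036481 h⁻¹; fraction remaining f = e^(−kτ) = e^(−0.036481×14) ≈ 0.6001.
Accumulation ratio R = 1/(1 − f) ≈ 1/0.3999 ≈ 2.5006.
Each bolus raises the concentration by D/Vd = 1627/226 ≈ 7.199 μg/mL.
Steady-state peak Cmax,ss = C₀·R ≈ 7.199 × 2.5006 ≈ 18.002 μg/mL.
Peak 18.0 μg/mL vs MTC 16 μg/mL: exceeds toxic threshold.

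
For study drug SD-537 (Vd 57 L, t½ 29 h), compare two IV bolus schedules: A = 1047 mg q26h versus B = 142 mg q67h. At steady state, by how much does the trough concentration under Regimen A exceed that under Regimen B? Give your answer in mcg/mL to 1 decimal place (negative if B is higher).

Regimen A: f = (1/2)^(26/29) ≈ 0.5372; Cmin,ss = (1047/57)·f/(1−f) ≈ 21.321 mcg/mL.
Regimen B: f = (1/2)^(67/29) ≈ 0.2016; Cmin,ss = (142/57)·f/(1−f) ≈ 0.629 mcg/mL.
Difference ≈ 21.321 − 0.629 ≈ 20.692 mcg/mL.

20.7 mcg/mL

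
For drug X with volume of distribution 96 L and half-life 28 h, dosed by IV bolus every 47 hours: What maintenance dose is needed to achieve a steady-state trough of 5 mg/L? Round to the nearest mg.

1057 mg

τ/t½ = 47/28 ≈ 1.6786, so f = (1/2)^(47/28) ≈ 0.312392.
Cmin,ss = (D/Vd)·f/(1−f), so D = Cmin,ss·Vd·(1−f)/f.
D = 5 × 96 × (1−f)/f ≈ 5 × 96 × 2.20111 ≈ 1056.53 mg.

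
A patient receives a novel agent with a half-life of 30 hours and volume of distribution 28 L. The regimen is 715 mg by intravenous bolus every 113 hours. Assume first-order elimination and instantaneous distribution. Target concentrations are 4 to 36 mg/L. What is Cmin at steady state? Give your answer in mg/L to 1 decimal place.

2.0 mg/L

Over one 113-h interval, 113/30 ≈ 3.7667 half-lives elapse, leaving f ≈ 0.0735 of each dose.
At steady state, accumulation factor R = 1/(1 − e^(−kτ)) ≈ 1.0793.
Single-dose peak C₀ = D/Vd = 715/28 ≈ 25.536 mg/L.
Cmax,ss = C₀/(1 − f) ≈ 25.536/0.9265 ≈ 27.562 mg/L.
One interval later, Cmin,ss = Cmax,ss·e^(−kτ) ≈ 27.562 × 0.0735 ≈ 2.026 mg/L.
Trough 2.0 mg/L vs MEC 4 mg/L: subtherapeutic.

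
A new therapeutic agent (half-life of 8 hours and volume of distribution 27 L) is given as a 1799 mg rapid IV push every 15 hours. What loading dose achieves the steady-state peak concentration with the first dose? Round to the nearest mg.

f = (1/2)^(15/8) ≈ 0.272627; accumulation ratio R = 1/(1−f) ≈ 1.37481.
Loading dose to hit Cmax,ss on first dose: D_load = D_maint·R ≈ 1799 × 1.37481 ≈ 2473.28 mg.

2473 mg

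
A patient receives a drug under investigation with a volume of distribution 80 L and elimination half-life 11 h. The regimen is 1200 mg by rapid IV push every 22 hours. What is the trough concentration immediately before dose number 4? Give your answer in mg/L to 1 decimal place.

4.9 mg/L

f = (1/2)^(τ/t½) = (1/2)^(22/11) ≈ 0.2500.
C₀ = D/Vd = 1200/80 ≈ 15.000 mg/L.
Before the 4th dose, 3 doses have been given. Superposition: Cmin = C₀·(f + f² + … + f^3).
≈ 15.000 × (0.2500 + 0.0625 + 0.0156) ≈ 15.000 × 0.3281 ≈ 4.921 mg/L.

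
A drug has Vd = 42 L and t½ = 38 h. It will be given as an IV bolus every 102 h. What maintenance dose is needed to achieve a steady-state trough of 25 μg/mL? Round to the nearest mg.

5699 mg

τ/t½ = 102/38 ≈ 2.6842, so f = (1/2)^(102/38) ≈ 0.155587.
Cmin,ss = (D/Vd)·f/(1−f), so D = Cmin,ss·Vd·(1−f)/f.
D = 25 × 42 × (1−f)/f ≈ 25 × 42 × 5.42727 ≈ 5698.63 mg.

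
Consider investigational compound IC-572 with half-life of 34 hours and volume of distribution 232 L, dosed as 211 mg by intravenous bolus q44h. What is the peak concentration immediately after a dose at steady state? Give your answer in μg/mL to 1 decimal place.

1.5 μg/mL

k = ln2/t½ = ln2/34 ≈ 0.020387 h⁻¹; fraction remaining f = e^(−kτ) = e^(−0.020387×44) ≈ 0.4078.
Accumulation ratio R = 1/(1 − f) ≈ 1/0.5922 ≈ 1.6886.
Single-dose peak C₀ = D/Vd = 211/232 ≈ 0.909 μg/mL.
Steady-state peak Cmax,ss = C₀·R ≈ 0.909 × 1.6886 ≈ 1.535 μg/mL.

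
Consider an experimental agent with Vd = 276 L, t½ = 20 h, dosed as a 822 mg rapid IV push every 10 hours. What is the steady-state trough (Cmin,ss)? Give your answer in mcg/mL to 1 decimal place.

7.2 mcg/mL

k = ln2/t½ = ln2/20 ≈ 0.034657 h⁻¹; fraction remaining f = e^(−kτ) = e^(−0.034657×10) ≈ 0.7071.
Accumulation ratio R = 1/(1 − f) ≈ 1/0.2929 ≈ 3.4141.
Single-dose peak C₀ = D/Vd = 822/276 ≈ 2.978 mcg/mL.
Steady-state peak Cmax,ss = C₀·R ≈ 2.978 × 3.4141 ≈ 10.167 mcg/mL.
One interval later, Cmin,ss = Cmax,ss·e^(−kτ) ≈ 10.167 × 0.7071 ≈ 7.189 mcg/mL.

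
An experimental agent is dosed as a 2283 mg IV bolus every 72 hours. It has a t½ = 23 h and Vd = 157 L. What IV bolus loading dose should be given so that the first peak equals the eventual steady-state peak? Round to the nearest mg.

2577 mg

f = (1/2)^(72/23) ≈ 0.114195; accumulation ratio R = 1/(1−f) ≈ 1.12892.
Loading dose to hit Cmax,ss on first dose: D_load = D_maint·R ≈ 2283 × 1.12892 ≈ 2577.32 mg.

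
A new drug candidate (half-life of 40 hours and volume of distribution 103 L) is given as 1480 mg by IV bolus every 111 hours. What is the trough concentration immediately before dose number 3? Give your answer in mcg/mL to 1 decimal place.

2.4 mcg/mL

f = (1/2)^(τ/t½) = (1/2)^(111/40) ≈ 0.1461.
C₀ = D/Vd = 1480/103 ≈ 14.369 mcg/mL.
Before the 3rd dose, 2 doses have been given. Superposition: Cmin = C₀·(f + f²).
≈ 14.369 × (0.1461 + 0.0213) ≈ 14.369 × 0.1674 ≈ 2.405 mcg/mL.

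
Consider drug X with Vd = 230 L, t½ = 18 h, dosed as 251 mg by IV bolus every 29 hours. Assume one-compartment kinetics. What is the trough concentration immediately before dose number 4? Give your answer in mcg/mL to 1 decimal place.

0.5 mcg/mL

f = (1/2)^(τ/t½) = (1/2)^(29/18) ≈ 0.3273.
C₀ = D/Vd = 251/230 ≈ 1.091 mcg/mL.
Before the 4th dose, 3 doses have been given. Superposition: Cmin = C₀·(f + f² + … + f^3).
≈ 1.091 × (0.3273 + 0.1071 + 0.0351) ≈ 1.091 × 0.4695 ≈ 0.512 mcg/mL.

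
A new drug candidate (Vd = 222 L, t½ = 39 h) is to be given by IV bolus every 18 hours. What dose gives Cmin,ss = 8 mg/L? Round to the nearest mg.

τ/t½ = 18/39 ≈ 0.46154, so f = (1/2)^(18/39) ≈ 0.726211.
Cmin,ss = (D/Vd)·f/(1−f), so D = Cmin,ss·Vd·(1−f)/f.
D = 8 × 222 × (1−f)/f ≈ 8 × 222 × 0.37701 ≈ 669.57 mg.

670 mg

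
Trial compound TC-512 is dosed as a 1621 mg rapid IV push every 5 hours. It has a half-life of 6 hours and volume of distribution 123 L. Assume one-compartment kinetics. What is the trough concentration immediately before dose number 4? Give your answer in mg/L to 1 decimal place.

f = (1/2)^(τ/t½) = (1/2)^(5/6) ≈ 0.5612.
C₀ = D/Vd = 1621/123 ≈ 13.179 mg/L.
Before the 4th dose, 3 doses have been given. Superposition: Cmin = C₀·(f + f² + … + f^3).
≈ 13.179 × (0.5612 + 0.3149 + 0.1767) ≈ 13.179 × 1.0528 ≈ 13.875 mg/L.

13.9 mg/L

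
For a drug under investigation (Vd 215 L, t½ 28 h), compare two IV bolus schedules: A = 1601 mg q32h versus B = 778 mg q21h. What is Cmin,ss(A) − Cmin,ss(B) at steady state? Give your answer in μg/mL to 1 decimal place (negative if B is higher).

Regimen A: f = (1/2)^(32/28) ≈ 0.4529; Cmin,ss = (1601/215)·f/(1−f) ≈ 6.164 μg/mL.
Regimen B: f = (1/2)^(21/28) ≈ 0.5946; Cmin,ss = (778/215)·f/(1−f) ≈ 5.307 μg/mL.
Difference ≈ 6.164 − 5.307 ≈ 0.857 μg/mL.

0.9 μg/mL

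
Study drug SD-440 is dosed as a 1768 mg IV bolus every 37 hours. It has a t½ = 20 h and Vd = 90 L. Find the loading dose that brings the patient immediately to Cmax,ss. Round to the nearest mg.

f = (1/2)^(37/20) ≈ 0.277392; accumulation ratio R = 1/(1−f) ≈ 1.38388.
Loading dose to hit Cmax,ss on first dose: D_load = D_maint·R ≈ 1768 × 1.38388 ≈ 2446.70 mg.

2447 mg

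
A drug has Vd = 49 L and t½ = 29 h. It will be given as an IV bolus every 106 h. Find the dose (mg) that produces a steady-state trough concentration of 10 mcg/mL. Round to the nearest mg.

τ/t½ = 106/29 ≈ 3.6552, so f = (1/2)^(106/29) ≈ 0.079375.
Cmin,ss = (D/Vd)·f/(1−f), so D = Cmin,ss·Vd·(1−f)/f.
D = 10 × 49 × (1−f)/f ≈ 10 × 49 × 11.59843 ≈ 5683.23 mg.

5683 mg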